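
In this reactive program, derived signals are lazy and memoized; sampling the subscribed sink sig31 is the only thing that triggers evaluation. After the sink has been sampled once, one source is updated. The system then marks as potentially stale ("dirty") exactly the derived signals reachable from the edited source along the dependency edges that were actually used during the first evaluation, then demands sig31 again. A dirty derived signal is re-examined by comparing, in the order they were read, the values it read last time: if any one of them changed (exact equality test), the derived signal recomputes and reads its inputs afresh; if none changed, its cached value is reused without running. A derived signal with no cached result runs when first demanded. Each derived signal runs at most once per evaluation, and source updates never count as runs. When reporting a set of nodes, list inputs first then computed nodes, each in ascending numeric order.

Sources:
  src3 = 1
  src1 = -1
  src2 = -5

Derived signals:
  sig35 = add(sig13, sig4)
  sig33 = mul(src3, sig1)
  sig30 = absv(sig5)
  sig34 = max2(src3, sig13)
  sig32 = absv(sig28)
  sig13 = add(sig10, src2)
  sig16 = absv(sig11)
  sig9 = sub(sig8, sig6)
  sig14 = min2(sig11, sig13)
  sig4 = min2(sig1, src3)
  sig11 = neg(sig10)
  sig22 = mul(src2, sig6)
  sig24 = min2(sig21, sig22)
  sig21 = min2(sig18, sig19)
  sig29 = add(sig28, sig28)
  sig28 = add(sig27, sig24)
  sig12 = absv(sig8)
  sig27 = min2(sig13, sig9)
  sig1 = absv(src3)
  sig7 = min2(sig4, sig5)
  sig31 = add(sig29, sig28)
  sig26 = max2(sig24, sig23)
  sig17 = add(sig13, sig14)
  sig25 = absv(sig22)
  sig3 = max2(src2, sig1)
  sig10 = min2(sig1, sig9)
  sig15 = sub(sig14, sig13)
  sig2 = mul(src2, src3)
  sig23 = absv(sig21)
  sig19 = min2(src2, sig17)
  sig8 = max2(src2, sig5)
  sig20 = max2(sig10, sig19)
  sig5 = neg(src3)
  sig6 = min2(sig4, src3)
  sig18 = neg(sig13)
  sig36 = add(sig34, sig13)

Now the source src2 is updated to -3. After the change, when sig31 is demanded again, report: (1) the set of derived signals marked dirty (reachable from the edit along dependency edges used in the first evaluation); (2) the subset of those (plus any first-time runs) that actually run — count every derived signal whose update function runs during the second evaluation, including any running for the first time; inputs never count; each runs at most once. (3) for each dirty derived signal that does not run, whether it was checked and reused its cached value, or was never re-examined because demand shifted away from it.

The edit dirties: sig8, sig9, sig10, sig11, sig13, sig14, sig17, sig18, sig19, sig21, sig22, sig24, sig27, sig28, sig29, sig31.
13 derived signals run: sig8, sig13, sig14, sig17, sig18, sig19, sig21, sig22, sig24, sig27, sig28, sig29, sig31.
Cache hits after checking: sig9, sig10, sig11.
Note where the cutoff bites: sig9 is checked, finds nothing changed, and keeps its cache.

First demand of the output computes:
  sig1 = absv(1) = 1
  sig4 = min2(1, 1) = 1
  sig5 = neg(1) = -1
  sig6 = min2(1, 1) = 1
  sig8 = max2(-5, -1) = -1
  sig9 = sub(-1, 1) = -2
  sig10 = min2(1, -2) = -2
  sig11 = neg(-2) = 2
  sig13 = add(-2, -5) = -7
  sig14 = min2(2, -7) = -7
  sig17 = add(-7, -7) = -14
  sig18 = neg(-7) = 7
  sig19 = min2(-5, -14) = -14
  sig21 = min2(7, -14) = -14
  sig22 = mul(-5, 1) = -5
  sig24 = min2(-14, -5) = -14
  sig27 = min2(-7, -2) = -7
  sig28 = add(-7, -14) = -21
  sig29 = add(-21, -21) = -42
  sig31 = add(-42, -21) = -63

After the edit, cleaning proceeds:
  sig8: a read changed (src2 -5->-3) — executes, giving -1 — identical to its old value.
  sig9: dirty, but its reads are unchanged (sig8 unchanged, sig6 unchanged); cached -2 stands.
  sig10: dirty, but its reads are unchanged (sig1 unchanged, sig9 unchanged); cached -2 stands.
  sig11: dirty, but its reads are unchanged (sig10 unchanged); cached 2 stands.
  sig13: a read changed (src2 -5->-3) — executes, giving -5.
  sig14: a read changed (sig13 -7->-5) — executes, giving -5.
  sig17: a read changed (sig13 -7->-5; sig14 -7->-5) — executes, giving -10.
  sig18: a read changed (sig13 -7->-5) — executes, giving 5.
  sig19: a read changed (src2 -5->-3; sig17 -14->-10) — executes, giving -10.
  sig21: a read changed (sig18 7->5; sig19 -14->-10) — executes, giving -10.
  sig22: a read changed (src2 -5->-3) — executes, giving -3.
  sig24: a read changed (sig21 -14->-10; sig22 -5->-3) — executes, giving -10.
  sig27: a read changed (sig13 -7->-5) — executes, giving -5.
  sig28: a read changed (sig27 -7->-5; sig24 -14->-10) — executes, giving -15.
  sig29: a read changed (sig28 -21->-15; sig28 -21->-15) — executes, giving -30.
  sig31: a read changed (sig29 -42->-30; sig28 -21->-15) — executes, giving -45.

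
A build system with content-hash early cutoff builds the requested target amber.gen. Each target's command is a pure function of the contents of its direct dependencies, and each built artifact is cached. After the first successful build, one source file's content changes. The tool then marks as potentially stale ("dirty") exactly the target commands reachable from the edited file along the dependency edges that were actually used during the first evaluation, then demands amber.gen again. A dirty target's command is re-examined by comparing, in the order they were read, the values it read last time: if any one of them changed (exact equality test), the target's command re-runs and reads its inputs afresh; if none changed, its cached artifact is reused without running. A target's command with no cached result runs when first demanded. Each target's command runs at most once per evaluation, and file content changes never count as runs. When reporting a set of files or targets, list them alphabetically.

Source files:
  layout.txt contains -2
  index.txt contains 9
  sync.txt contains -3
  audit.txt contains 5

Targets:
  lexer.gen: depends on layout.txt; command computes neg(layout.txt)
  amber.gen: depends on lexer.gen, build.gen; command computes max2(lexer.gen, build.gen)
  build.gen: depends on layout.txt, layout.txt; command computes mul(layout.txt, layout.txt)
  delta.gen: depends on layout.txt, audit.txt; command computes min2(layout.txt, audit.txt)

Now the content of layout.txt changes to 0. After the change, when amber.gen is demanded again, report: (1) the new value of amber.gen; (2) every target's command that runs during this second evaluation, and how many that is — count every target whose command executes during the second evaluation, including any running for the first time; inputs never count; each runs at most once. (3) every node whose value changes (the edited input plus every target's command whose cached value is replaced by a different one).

First evaluation (everything demanded from the output):
  build.gen = mul(-2, -2) = 4
  lexer.gen = neg(-2) = 2
  amber.gen = max2(2, 4) = 4

Propagation after the edit:
  build.gen: runs — layout.txt -2->0; layout.txt -2->0; result 0.
  lexer.gen: runs — layout.txt -2->0; result 0.
  amber.gen: runs — lexer.gen 2->0; build.gen 4->0; result 0.

New value of amber.gen: 0.
Target commands that run: amber.gen, build.gen, lexer.gen — 3 in total.
Values that change: amber.gen, build.gen, layout.txt, lexer.gen.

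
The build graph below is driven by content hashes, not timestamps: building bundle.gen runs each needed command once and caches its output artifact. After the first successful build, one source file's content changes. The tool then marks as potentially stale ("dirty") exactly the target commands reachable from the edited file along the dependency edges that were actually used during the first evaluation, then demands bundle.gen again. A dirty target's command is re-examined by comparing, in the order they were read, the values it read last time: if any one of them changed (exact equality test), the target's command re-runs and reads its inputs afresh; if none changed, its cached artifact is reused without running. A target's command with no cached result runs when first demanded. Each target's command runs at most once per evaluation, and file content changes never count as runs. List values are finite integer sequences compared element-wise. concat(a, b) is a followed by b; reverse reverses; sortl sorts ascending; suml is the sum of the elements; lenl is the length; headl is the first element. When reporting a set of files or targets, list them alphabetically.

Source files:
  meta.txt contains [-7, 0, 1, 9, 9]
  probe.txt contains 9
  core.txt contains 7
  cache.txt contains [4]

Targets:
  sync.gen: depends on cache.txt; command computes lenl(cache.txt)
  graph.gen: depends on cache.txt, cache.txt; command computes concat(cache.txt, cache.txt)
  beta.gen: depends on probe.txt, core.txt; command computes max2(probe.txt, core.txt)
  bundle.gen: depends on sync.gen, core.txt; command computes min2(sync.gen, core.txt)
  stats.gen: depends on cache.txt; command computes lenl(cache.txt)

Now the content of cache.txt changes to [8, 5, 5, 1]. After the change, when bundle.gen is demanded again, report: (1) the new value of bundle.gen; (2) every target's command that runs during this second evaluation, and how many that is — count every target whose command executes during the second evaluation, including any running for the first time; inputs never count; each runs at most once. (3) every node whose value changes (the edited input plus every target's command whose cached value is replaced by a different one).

Initial pass — values computed on the first demand:
  sync.gen = lenl([4]) = 1
  bundle.gen = min2(1, 7) = 1

Second demand — change propagation:
  sync.gen: re-runs because cache.txt [4]->[8, 5, 5, 1]; new result 4.
  bundle.gen: re-runs because sync.gen 1->4; new result 4.

bundle.gen now evaluates to 4.
Run set: bundle.gen, sync.gen (2 run).
Changed values: bundle.gen, cache.txt, sync.gen.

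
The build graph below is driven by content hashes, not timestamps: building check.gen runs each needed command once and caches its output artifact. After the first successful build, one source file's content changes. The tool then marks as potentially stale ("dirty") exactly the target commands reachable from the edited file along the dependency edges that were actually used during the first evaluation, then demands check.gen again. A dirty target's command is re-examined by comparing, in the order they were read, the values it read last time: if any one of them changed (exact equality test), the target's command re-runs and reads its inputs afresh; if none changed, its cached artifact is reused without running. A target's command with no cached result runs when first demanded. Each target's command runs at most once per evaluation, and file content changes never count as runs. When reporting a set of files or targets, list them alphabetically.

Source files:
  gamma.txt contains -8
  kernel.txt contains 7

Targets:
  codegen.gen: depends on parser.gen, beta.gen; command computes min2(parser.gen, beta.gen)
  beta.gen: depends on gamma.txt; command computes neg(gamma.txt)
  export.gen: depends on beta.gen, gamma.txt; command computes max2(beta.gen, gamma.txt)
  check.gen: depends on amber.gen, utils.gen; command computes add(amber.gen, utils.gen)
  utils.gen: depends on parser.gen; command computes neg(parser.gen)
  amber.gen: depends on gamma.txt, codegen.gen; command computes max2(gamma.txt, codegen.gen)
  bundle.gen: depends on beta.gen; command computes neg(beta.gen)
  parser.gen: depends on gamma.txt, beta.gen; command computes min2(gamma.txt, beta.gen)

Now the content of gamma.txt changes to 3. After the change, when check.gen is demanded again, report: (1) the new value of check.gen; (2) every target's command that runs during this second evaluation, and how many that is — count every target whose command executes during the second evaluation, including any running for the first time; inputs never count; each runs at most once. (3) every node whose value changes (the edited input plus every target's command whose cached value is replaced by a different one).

check.gen now evaluates to 6.
Run set: amber.gen, beta.gen, check.gen, codegen.gen, parser.gen, utils.gen (6 run).
Changed values: amber.gen, beta.gen, check.gen, codegen.gen, gamma.txt, parser.gen, utils.gen.

Initial pass — values computed on the first demand:
  beta.gen = neg(-8) = 8
  parser.gen = min2(-8, 8) = -8
  codegen.gen = min2(-8, 8) = -8
  amber.gen = max2(-8, -8) = -8
  utils.gen = neg(-8) = 8
  check.gen = add(-8, 8) = 0

Second demand — change propagation:
  beta.gen: re-runs because gamma.txt -8->3; new result -3.
  parser.gen: re-runs because gamma.txt -8->3; beta.gen 8->-3; new result -3.
  codegen.gen: re-runs because parser.gen -8->-3; beta.gen 8->-3; new result -3.
  amber.gen: re-runs because gamma.txt -8->3; codegen.gen -8->-3; new result 3.
  utils.gen: re-runs because parser.gen -8->-3; new result 3.
  check.gen: re-runs because amber.gen -8->3; utils.gen 8->3; new result 6.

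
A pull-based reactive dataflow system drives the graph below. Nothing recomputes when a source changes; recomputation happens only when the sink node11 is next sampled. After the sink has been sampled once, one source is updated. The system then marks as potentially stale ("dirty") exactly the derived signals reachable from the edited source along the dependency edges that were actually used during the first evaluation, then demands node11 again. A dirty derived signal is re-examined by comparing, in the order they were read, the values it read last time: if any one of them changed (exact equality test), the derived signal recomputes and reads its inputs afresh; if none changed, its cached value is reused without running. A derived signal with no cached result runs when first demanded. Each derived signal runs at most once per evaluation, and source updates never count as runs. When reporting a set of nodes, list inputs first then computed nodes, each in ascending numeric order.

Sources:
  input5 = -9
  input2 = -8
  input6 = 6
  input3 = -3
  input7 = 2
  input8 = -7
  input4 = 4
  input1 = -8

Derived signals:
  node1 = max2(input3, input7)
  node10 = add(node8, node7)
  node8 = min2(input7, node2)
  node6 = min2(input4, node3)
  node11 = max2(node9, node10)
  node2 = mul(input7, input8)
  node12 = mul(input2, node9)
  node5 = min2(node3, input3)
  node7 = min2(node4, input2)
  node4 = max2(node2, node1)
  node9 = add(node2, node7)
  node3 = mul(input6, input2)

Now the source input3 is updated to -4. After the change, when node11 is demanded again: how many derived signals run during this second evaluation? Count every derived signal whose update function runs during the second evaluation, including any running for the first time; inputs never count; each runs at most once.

First evaluation (everything demanded from the output):
  node1 = max2(-3, 2) = 2
  node2 = mul(2, -7) = -14
  node4 = max2(-14, 2) = 2
  node7 = min2(2, -8) = -8
  node8 = min2(2, -14) = -14
  node9 = add(-14, -8) = -22
  node10 = add(-14, -8) = -22
  node11 = max2(-22, -22) = -22

Propagation after the edit:
  node1: runs — input3 -3->-4; result 2 (same value as before).
  node4: checked — values it read are unchanged (node2 unchanged, node1 unchanged); reused cached 2 without running.
  node7: checked — values it read are unchanged (node4 unchanged, input2 unchanged); reused cached -8 without running.
  node9: checked — values it read are unchanged (node2 unchanged, node7 unchanged); reused cached -22 without running.
  node10: checked — values it read are unchanged (node8 unchanged, node7 unchanged); reused cached -22 without running.
  node11: checked — values it read are unchanged (node9 unchanged, node10 unchanged); reused cached -22 without running.

Key observation: the change is absorbed at node1 — it re-runs but produces the same value, and the output's value is unchanged.

Derived signals that run: node1 — 1 in total.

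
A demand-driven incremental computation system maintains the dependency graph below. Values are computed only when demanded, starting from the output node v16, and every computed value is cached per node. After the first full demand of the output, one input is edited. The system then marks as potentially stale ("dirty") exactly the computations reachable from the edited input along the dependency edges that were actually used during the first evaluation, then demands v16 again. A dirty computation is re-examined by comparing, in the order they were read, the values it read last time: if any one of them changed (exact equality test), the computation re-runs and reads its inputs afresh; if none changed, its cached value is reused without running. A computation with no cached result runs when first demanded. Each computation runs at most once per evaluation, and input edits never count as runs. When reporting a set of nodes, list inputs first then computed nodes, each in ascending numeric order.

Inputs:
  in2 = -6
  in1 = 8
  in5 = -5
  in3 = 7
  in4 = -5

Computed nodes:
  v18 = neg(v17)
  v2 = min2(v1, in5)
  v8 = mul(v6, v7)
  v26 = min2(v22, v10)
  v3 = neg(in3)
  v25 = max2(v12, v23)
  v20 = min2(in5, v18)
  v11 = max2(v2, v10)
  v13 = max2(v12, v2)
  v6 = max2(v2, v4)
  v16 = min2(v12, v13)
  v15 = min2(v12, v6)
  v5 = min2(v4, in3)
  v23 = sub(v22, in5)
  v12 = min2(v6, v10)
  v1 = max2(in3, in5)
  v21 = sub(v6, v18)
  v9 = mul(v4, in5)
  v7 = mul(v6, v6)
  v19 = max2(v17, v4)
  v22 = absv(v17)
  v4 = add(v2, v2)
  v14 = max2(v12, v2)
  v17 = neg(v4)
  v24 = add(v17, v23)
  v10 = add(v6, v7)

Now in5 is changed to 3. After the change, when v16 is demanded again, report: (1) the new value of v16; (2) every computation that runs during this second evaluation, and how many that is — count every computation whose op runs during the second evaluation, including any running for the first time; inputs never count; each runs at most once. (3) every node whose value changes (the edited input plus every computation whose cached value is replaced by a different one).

First evaluation (everything demanded from the output):
  v1 = max2(7, -5) = 7
  v2 = min2(7, -5) = -5
  v4 = add(-5, -5) = -10
  v6 = max2(-5, -10) = -5
  v7 = mul(-5, -5) = 25
  v10 = add(-5, 25) = 20
  v12 = min2(-5, 20) = -5
  v13 = max2(-5, -5) = -5
  v16 = min2(-5, -5) = -5

Propagation after the edit:
  v1: runs — in5 -5->3; result 7 (same value as before).
  v2: runs — in5 -5->3; result 3.
  v4: runs — v2 -5->3; v2 -5->3; result 6.
  v6: runs — v2 -5->3; v4 -10->6; result 6.
  v7: runs — v6 -5->6; v6 -5->6; result 36.
  v10: runs — v6 -5->6; v7 25->36; result 42.
  v12: runs — v6 -5->6; v10 20->42; result 6.
  v13: runs — v12 -5->6; v2 -5->3; result 6.
  v16: runs — v12 -5->6; v13 -5->6; result 6.

New value of v16: 6.
Computations that run: v1, v2, v4, v6, v7, v10, v12, v13, v16 — 9 in total.
Values that change: in5, v2, v4, v6, v7, v10, v12, v13, v16.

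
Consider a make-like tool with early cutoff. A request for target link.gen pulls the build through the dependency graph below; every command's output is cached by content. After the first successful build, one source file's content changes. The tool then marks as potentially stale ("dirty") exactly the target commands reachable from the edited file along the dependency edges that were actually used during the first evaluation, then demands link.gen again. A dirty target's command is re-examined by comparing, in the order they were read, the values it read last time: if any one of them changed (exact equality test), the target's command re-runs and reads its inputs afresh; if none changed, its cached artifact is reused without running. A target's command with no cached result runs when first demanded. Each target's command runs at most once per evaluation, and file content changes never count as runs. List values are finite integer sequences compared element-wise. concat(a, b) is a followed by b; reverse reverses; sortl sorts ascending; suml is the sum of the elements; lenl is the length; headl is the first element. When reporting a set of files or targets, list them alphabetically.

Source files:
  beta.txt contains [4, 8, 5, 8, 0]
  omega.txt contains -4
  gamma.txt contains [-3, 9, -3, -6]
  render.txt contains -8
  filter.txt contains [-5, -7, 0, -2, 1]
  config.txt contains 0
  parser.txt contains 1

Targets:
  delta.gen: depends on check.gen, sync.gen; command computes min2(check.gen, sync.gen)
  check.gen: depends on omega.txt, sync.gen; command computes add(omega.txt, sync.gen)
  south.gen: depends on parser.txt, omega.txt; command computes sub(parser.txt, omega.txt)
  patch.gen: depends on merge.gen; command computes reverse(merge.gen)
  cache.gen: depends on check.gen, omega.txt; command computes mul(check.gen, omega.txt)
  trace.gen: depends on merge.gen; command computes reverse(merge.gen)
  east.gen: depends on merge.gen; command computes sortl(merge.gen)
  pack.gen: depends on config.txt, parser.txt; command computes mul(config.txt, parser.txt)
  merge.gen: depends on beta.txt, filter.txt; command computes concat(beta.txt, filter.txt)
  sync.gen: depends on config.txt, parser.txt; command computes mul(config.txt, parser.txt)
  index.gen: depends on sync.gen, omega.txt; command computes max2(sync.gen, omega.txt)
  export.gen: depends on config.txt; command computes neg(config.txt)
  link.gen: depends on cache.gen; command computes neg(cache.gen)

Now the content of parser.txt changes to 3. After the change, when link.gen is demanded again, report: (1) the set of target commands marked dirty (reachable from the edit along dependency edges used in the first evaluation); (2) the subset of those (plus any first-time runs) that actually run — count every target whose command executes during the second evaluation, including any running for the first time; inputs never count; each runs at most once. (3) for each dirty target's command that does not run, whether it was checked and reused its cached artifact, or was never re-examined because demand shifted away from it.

The edit dirties: cache.gen, check.gen, link.gen, sync.gen.
1 target commands run: sync.gen.
Cache hits after checking: cache.gen, check.gen, link.gen.
Note the absorption at sync.gen: it re-runs yet its value is the same, leaving the output's value untouched.

First demand of the output computes:
  sync.gen = mul(0, 1) = 0
  check.gen = add(-4, 0) = -4
  cache.gen = mul(-4, -4) = 16
  link.gen = neg(16) = -16

After the edit, cleaning proceeds:
  sync.gen: a read changed (parser.txt 1->3) — executes, giving 0 — identical to its old value.
  check.gen: dirty, but its reads are unchanged (omega.txt unchanged, sync.gen unchanged); cached -4 stands.
  cache.gen: dirty, but its reads are unchanged (check.gen unchanged, omega.txt unchanged); cached 16 stands.
  link.gen: dirty, but its reads are unchanged (cache.gen unchanged); cached -16 stands.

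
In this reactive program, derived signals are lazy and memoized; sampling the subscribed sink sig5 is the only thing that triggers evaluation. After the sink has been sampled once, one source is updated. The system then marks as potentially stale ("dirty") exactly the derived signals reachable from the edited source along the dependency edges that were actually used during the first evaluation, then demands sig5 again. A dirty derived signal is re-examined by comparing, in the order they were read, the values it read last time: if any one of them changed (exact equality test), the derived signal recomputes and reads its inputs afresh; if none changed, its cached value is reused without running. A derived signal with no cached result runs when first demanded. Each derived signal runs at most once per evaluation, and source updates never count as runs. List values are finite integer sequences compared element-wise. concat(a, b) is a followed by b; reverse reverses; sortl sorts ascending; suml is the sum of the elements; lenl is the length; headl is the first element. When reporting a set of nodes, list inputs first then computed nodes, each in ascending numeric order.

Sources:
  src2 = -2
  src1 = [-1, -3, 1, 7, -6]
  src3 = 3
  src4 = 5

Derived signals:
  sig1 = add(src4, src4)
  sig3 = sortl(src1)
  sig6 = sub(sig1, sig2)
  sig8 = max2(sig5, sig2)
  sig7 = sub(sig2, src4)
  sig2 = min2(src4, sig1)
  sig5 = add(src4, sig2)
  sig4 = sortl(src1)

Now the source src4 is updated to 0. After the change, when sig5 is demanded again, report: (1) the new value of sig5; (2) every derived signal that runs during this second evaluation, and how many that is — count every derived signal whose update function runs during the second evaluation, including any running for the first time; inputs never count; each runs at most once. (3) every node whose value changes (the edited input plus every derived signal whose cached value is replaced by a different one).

First demand of the output computes:
  sig1 = add(5, 5) = 10
  sig2 = min2(5, 10) = 5
  sig5 = add(5, 5) = 10

After the edit, cleaning proceeds:
  sig1: a read changed (src4 5->0; src4 5->0) — executes, giving 0.
  sig2: a read changed (src4 5->0; sig1 10->0) — executes, giving 0.
  sig5: a read changed (src4 5->0; sig2 5->0) — executes, giving 0.

Demanding sig5 again yields 0.
3 derived signals run: sig1, sig2, sig5.
The nodes whose values change: src4, sig1, sig2, sig5.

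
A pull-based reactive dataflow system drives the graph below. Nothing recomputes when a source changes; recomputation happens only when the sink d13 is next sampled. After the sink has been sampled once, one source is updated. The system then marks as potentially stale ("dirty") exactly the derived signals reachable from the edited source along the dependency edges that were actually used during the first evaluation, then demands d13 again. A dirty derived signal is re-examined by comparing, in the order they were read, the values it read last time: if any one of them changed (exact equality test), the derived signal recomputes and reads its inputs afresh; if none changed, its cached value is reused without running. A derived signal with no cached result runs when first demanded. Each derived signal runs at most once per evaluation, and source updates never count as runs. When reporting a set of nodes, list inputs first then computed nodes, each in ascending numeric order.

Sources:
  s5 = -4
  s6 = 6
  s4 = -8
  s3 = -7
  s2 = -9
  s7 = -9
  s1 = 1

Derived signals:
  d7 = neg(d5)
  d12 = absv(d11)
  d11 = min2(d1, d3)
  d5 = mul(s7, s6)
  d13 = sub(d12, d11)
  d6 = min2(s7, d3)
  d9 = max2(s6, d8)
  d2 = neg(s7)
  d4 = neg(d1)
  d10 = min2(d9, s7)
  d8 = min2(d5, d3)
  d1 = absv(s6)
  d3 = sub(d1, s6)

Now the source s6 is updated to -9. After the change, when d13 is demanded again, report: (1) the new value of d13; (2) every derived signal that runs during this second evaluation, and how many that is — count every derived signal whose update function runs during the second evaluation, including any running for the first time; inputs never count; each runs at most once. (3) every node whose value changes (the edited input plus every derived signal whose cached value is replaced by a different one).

New value of d13: 0.
Derived signals that run: d1, d3, d11, d12, d13 — 5 in total.
Values that change: s6, d1, d3, d11, d12.

First evaluation (everything demanded from the output):
  d1 = absv(6) = 6
  d3 = sub(6, 6) = 0
  d11 = min2(6, 0) = 0
  d12 = absv(0) = 0
  d13 = sub(0, 0) = 0

Propagation after the edit:
  d1: runs — s6 6->-9; result 9.
  d3: runs — d1 6->9; s6 6->-9; result 18.
  d11: runs — d1 6->9; d3 0->18; result 9.
  d12: runs — d11 0->9; result 9.
  d13: runs — d12 0->9; d11 0->9; result 0 (same value as before).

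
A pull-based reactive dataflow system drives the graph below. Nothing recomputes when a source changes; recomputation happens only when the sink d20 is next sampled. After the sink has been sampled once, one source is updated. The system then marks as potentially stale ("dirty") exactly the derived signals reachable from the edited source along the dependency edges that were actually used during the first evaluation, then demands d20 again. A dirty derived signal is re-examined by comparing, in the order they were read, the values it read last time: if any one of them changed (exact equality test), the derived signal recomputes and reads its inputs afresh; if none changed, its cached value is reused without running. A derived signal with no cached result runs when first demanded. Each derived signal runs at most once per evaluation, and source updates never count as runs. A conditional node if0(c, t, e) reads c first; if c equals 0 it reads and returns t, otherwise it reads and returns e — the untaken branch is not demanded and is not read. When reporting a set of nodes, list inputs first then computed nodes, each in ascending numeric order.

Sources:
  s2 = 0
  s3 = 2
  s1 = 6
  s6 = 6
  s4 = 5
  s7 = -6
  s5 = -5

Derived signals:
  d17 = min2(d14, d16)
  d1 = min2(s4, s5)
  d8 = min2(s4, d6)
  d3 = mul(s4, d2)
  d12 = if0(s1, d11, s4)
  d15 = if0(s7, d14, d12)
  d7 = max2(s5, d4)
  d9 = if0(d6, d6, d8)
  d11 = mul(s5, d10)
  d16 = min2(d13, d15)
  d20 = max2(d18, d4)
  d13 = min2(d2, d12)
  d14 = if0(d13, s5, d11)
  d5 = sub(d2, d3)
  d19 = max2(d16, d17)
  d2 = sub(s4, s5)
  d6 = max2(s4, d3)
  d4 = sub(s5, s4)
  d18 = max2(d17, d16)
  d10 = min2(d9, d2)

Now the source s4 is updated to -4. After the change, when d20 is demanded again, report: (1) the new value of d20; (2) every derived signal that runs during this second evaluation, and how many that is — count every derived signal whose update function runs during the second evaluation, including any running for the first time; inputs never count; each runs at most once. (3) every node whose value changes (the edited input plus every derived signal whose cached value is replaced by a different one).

New value of d20: -1.
Derived signals that run: d2, d3, d4, d6, d8, d9, d10, d11, d12, d13, d14, d15, d16, d17, d18, d20 — 16 in total.
Values that change: s4, d2, d3, d4, d6, d8, d9, d10, d11, d12, d13, d14, d15, d16, d17, d18, d20.

First evaluation (everything demanded from the output):
  d2 = sub(5, -5) = 10
  d3 = mul(5, 10) = 50
  d4 = sub(-5, 5) = -10
  d6 = max2(5, 50) = 50
  d8 = min2(5, 50) = 5
  d9 = if0(d6=50 -> else branch d8) = 5
  d10 = min2(5, 10) = 5
  d11 = mul(-5, 5) = -25
  d12 = if0(s1=6 -> else branch s4) = 5
  d13 = min2(10, 5) = 5
  d14 = if0(d13=5 -> else branch d11) = -25
  d15 = if0(s7=-6 -> else branch d12) = 5
  d16 = min2(5, 5) = 5
  d17 = min2(-25, 5) = -25
  d18 = max2(-25, 5) = 5
  d20 = max2(5, -10) = 5

Propagation after the edit:
  d2: runs — s4 5->-4; result 1.
  d3: runs — s4 5->-4; d2 10->1; result -4.
  d4: runs — s4 5->-4; result -1.
  d6: runs — s4 5->-4; d3 50->-4; result -4.
  d8: runs — s4 5->-4; d6 50->-4; result -4.
  d9: runs — d6 50->-4; d8 5->-4; result -4.
  d10: runs — d9 5->-4; d2 10->1; result -4.
  d11: runs — d10 5->-4; result 20.
  d12: runs — s4 5->-4; result -4.
  d13: runs — d2 10->1; d12 5->-4; result -4.
  d14: runs — d13 5->-4; d11 -25->20; result 20.
  d15: runs — d12 5->-4; result -4.
  d16: runs — d13 5->-4; d15 5->-4; result -4.
  d17: runs — d14 -25->20; d16 5->-4; result -4.
  d18: runs — d17 -25->-4; d16 5->-4; result -4.
  d20: runs — d18 5->-4; d4 -10->-1; result -1.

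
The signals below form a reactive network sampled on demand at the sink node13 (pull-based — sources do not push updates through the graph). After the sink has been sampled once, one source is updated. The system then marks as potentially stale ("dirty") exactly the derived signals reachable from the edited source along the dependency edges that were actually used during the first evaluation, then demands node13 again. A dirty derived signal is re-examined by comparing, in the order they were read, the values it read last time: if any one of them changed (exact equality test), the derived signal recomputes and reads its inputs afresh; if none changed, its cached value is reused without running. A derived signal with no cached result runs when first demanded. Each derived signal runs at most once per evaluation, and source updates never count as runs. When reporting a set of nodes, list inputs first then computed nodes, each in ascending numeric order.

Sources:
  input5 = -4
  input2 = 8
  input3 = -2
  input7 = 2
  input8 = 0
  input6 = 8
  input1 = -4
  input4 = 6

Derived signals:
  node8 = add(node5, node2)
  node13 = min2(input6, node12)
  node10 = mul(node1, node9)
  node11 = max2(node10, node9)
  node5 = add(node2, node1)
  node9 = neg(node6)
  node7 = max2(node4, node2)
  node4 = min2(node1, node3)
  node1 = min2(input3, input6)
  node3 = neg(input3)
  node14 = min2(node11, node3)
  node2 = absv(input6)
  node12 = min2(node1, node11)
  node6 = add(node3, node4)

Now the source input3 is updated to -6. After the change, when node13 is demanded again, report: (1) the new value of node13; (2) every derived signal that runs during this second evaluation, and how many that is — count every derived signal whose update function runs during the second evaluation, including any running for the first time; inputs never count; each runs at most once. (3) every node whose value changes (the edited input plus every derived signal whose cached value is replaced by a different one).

node13 now evaluates to -6.
Run set: node1, node3, node4, node6, node10, node12, node13 (7 run).
Changed values: input3, node1, node3, node4, node12, node13.
The important point: at node9 every value read last time is unchanged, so the dirty flag clears without a run.

Initial pass — values computed on the first demand:
  node1 = min2(-2, 8) = -2
  node3 = neg(-2) = 2
  node4 = min2(-2, 2) = -2
  node6 = add(2, -2) = 0
  node9 = neg(0) = 0
  node10 = mul(-2, 0) = 0
  node11 = max2(0, 0) = 0
  node12 = min2(-2, 0) = -2
  node13 = min2(8, -2) = -2

Second demand — change propagation:
  node1: re-runs because input3 -2->-6; new result -6.
  node3: re-runs because input3 -2->-6; new result 6.
  node4: re-runs because node1 -2->-6; node3 2->6; new result -6.
  node6: re-runs because node3 2->6; node4 -2->-6; new result 0 (unchanged).
  node9: re-examined; everything it read last time is the same (node6 unchanged) — cache 0 kept, no run.
  node10: re-runs because node1 -2->-6; new result 0 (unchanged).
  node11: re-examined; everything it read last time is the same (node10 unchanged, node9 unchanged) — cache 0 kept, no run.
  node12: re-runs because node1 -2->-6; new result -6.
  node13: re-runs because node12 -2->-6; new result -6.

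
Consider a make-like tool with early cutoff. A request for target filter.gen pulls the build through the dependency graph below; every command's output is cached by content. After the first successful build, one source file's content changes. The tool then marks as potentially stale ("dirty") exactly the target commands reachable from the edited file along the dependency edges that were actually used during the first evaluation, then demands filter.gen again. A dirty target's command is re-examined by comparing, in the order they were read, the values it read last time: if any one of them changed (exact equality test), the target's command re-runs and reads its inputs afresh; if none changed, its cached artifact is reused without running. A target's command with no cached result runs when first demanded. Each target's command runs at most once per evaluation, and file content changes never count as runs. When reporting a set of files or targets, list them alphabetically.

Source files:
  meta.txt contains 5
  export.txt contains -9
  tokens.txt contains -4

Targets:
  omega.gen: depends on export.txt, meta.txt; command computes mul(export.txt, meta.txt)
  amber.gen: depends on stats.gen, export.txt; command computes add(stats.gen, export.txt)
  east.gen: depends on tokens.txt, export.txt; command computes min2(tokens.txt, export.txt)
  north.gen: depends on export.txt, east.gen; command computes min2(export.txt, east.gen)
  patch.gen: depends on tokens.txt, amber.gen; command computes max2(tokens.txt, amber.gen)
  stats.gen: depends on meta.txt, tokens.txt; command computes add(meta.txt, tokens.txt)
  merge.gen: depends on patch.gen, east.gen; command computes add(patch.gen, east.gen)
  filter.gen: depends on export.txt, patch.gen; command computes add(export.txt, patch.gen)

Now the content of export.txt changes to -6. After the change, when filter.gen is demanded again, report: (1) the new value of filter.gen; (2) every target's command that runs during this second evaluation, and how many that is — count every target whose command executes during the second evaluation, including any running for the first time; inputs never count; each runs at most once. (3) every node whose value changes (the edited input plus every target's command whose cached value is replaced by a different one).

First demand of the output computes:
  stats.gen = add(5, -4) = 1
  amber.gen = add(1, -9) = -8
  patch.gen = max2(-4, -8) = -4
  filter.gen = add(-9, -4) = -13

After the edit, cleaning proceeds:
  amber.gen: a read changed (export.txt -9->-6) — executes, giving -5.
  patch.gen: a read changed (amber.gen -8->-5) — executes, giving -4 — identical to its old value.
  filter.gen: a read changed (export.txt -9->-6) — executes, giving -10.

Demanding filter.gen again yields -10.
3 target commands run: amber.gen, filter.gen, patch.gen.
The nodes whose values change: amber.gen, export.txt, filter.gen.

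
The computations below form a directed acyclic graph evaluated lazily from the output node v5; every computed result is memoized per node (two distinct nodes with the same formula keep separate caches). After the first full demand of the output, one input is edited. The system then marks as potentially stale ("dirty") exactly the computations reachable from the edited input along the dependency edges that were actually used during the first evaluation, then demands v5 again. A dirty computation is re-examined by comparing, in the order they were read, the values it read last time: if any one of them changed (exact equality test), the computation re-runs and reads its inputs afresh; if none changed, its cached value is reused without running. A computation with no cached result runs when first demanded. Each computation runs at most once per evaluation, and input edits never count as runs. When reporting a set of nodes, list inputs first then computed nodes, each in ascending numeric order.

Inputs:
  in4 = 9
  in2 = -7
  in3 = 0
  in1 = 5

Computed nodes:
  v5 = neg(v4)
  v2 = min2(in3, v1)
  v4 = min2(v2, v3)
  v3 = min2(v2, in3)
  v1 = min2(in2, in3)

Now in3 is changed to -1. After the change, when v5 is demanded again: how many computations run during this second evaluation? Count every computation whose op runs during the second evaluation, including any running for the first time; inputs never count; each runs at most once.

First demand of the output computes:
  v1 = min2(-7, 0) = -7
  v2 = min2(0, -7) = -7
  v3 = min2(-7, 0) = -7
  v4 = min2(-7, -7) = -7
  v5 = neg(-7) = 7

After the edit, cleaning proceeds:
  v1: a read changed (in3 0->-1) — executes, giving -7 — identical to its old value.
  v2: a read changed (in3 0->-1) — executes, giving -7 — identical to its old value.
  v3: a read changed (in3 0->-1) — executes, giving -7 — identical to its old value.
  v4: dirty, but its reads are unchanged (v2 unchanged, v3 unchanged); cached -7 stands.
  v5: dirty, but its reads are unchanged (v4 unchanged); cached 7 stands.

Note where the cutoff bites: v4 is checked, finds nothing changed, and keeps its cache.

3 computations run: v1, v2, v3.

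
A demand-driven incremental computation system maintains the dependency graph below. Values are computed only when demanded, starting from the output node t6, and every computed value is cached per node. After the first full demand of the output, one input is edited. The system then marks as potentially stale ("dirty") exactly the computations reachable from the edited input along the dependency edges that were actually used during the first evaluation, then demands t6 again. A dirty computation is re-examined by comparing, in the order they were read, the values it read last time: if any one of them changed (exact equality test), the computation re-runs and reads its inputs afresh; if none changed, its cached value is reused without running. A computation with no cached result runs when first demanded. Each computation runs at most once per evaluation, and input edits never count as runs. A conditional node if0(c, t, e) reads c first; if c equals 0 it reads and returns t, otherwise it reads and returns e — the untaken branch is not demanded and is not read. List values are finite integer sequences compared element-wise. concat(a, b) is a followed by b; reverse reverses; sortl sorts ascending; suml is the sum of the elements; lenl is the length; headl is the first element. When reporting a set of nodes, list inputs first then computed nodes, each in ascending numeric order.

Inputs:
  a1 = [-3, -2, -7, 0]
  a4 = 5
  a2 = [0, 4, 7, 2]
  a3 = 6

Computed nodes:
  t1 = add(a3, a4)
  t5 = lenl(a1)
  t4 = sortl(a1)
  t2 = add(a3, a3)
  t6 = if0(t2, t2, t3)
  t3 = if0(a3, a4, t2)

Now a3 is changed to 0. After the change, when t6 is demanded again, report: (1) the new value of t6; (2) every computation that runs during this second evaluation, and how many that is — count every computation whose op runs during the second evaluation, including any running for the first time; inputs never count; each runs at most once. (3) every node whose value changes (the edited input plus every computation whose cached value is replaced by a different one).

First evaluation (everything demanded from the output):
  t2 = add(6, 6) = 12
  t3 = if0(a3=6 -> else branch t2) = 12
  t6 = if0(t2=12 -> else branch t3) = 12

Propagation after the edit:
  t2: runs — a3 6->0; a3 6->0; result 0.
  t3: marked dirty but never re-examined — demand shifted away from it.
  t6: runs — t2 12->0; result 0.

Key observation: a condition flipped, so demand moved to the other branch — t3 is never re-examined.

New value of t6: 0.
Computations that run: t2, t6 — 2 in total.
Values that change: a3, t2, t6.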